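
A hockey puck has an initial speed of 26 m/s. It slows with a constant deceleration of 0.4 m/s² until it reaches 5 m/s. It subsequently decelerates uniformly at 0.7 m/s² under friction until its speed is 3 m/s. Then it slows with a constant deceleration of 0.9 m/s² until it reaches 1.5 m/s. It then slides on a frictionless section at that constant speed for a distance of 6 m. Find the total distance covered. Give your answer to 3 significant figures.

835 m

Phase 1 (decelerating): v₀ = 26.0 m/s, a = -0.4 m/s².
v = v₀ + at → t = (5 − 26.0) / -0.4 = 52.5 s
v² = v₀² + 2aΔx → Δx = (5² − 26.0²)/(2·-0.4) = 814 m

Phase 2 (decelerating): v₀ = 5.00 m/s, a = -0.7 m/s².
v = v₀ + at → t = (3 − 5.00) / -0.7 = 2.86 s
v² = v₀² + 2aΔx → Δx = (3² − 5.00²)/(2·-0.7) = 11.4 m

Phase 3 (decelerating): v₀ = 3.00 m/s, a = -0.9 m/s².
v = v₀ + at → t = (1.5 − 3.00) / -0.9 = 1.67 s
v² = v₀² + 2aΔx → Δx = (1.5² − 3.00²)/(2·-0.9) = 3.75 m

Phase 4 (constant speed): v₀ = 1.50 m/s, a = 0 m/s².
Constant speed: t = d/v = 6/1.50 = 4.00 s
Total distance = 814 + 11.4 + 3.75 + 6.00 = 835 m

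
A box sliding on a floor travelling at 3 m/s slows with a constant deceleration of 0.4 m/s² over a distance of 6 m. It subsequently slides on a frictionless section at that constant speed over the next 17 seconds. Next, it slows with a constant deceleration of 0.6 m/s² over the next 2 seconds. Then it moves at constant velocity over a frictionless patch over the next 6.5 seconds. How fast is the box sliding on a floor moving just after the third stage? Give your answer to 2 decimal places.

Phase 1 (decelerating): v₀ = 3.00 m/s, a = -0.4 m/s².
v² = v₀² + 2aΔx = 3.00² + 2·-0.4·6 = 4.20 → v = 2.05 m/s
t = (v − v₀)/a = (2.05 − 3.00)/-0.4 = 2.38 s

Phase 2 (constant speed): v₀ = 2.05 m/s, a = 0 m/s².
v = v₀ + at = 2.05 + (0)(17) = 2.05 m/s
Δx = v₀t + ½at² = 2.05·17 + 0.5·0·17² = 34.8 m

Phase 3 (decelerating): v₀ = 2.05 m/s, a = -0.6 m/s².
v = v₀ + at = 2.05 + (-0.6)(2) = 0.849 m/s
Δx = v₀t + ½at² = 2.05·2 + 0.5·-0.6·2² = 2.90 m
Speed at end of phase 3 = 0.849 m/s

0.85 m/s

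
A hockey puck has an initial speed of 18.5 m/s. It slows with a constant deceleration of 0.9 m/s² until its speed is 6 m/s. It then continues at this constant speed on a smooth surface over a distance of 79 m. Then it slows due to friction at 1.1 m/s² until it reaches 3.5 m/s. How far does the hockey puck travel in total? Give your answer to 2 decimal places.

259.93 m

Phase 1 (decelerating): v₀ = 18.5 m/s, a = -0.9 m/s².
v = v₀ + at → t = (6 − 18.5) / -0.9 = 13.9 s
v² = v₀² + 2aΔx → Δx = (6² − 18.5²)/(2·-0.9) = 170 m

Phase 2 (constant speed): v₀ = 6.00 m/s, a = 0 m/s².
Constant speed: t = d/v = 79/6.00 = 13.2 s

Phase 3 (decelerating): v₀ = 6.00 m/s, a = -1.1 m/s².
v = v₀ + at → t = (3.5 − 6.00) / -1.1 = 2.27 s
v² = v₀² + 2aΔx → Δx = (3.5² − 6.00²)/(2·-1.1) = 10.8 m
Total distance = 170 + 79.0 + 10.8 = 260 m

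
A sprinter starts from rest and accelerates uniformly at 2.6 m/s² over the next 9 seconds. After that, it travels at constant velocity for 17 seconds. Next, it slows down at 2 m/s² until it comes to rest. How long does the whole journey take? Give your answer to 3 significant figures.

37.7 s

Phase 1 (accelerating): v₀ = 0 m/s, a = 2.6 m/s².
v = v₀ + at = 0 + (2.6)(9) = 23.4 m/s
Δx = v₀t + ½at² = 0·9 + 0.5·2.6·9² = 105 m

Phase 2 (constant speed): v₀ = 23.4 m/s, a = 0 m/s².
v = v₀ + at = 23.4 + (0)(17) = 23.4 m/s
Δx = v₀t + ½at² = 23.4·17 + 0.5·0·17² = 398 m

Phase 3 (decelerating): v₀ = 23.4 m/s, a = -2 m/s².
v = v₀ + at → t = (0 − 23.4) / -2 = 11.7 s
v² = v₀² + 2aΔx → Δx = (0² − 23.4²)/(2·-2) = 137 m
Total time = 9.00 + 17.0 + 11.7 = 37.7 s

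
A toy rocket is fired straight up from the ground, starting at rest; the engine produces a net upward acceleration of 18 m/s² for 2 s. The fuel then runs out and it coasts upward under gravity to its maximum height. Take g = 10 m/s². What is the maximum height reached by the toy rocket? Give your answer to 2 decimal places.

Phase 1 (powered ascent): v₀ = 0 m/s, a = 18 m/s².
v = v₀ + at = 0 + (18)(2) = 36.0 m/s
Δx = v₀t + ½at² = 0·2 + 0.5·18·2² = 36.0 m

Phase 2 (coasting upward): v₀ = 36.0 m/s, a = -10 m/s².
v = v₀ + at → t = (0 − 36.0) / -10 = 3.60 s
v² = v₀² + 2aΔx → Δx = (0² − 36.0²)/(2·-10) = 64.8 m
Maximum height = 36.0 + 64.8 = 101 m

100.80 m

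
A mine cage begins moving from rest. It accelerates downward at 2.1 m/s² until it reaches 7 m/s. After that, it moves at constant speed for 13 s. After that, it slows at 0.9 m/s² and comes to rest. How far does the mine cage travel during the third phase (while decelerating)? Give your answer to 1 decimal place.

Phase 1 (accelerating): v₀ = 0 m/s, a = 2.1 m/s².
v = v₀ + at → t = (7 − 0) / 2.1 = 3.33 s
v² = v₀² + 2aΔx → Δx = (7² − 0²)/(2·2.1) = 11.7 m

Phase 2 (constant speed): v₀ = 7.00 m/s, a = 0 m/s².
v = v₀ + at = 7.00 + (0)(13) = 7.00 m/s
Δx = v₀t + ½at² = 7.00·13 + 0.5·0·13² = 91.0 m

Phase 3 (decelerating): v₀ = 7.00 m/s, a = -0.9 m/s².
v = v₀ + at → t = (0 − 7.00) / -0.9 = 7.78 s
v² = v₀² + 2aΔx → Δx = (0² − 7.00²)/(2·-0.9) = 27.2 m
Distance in phase 3 = 27.2 m

27.2 m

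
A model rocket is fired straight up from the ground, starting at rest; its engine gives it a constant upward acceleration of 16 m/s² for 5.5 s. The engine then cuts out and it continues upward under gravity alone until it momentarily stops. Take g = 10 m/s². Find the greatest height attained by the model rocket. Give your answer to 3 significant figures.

629 m

Phase 1 (powered ascent): v₀ = 0 m/s, a = 16 m/s².
v = v₀ + at = 0 + (16)(5.5) = 88.0 m/s
Δx = v₀t + ½at² = 0·5.5 + 0.5·16·5.5² = 242 m

Phase 2 (coasting upward): v₀ = 88.0 m/s, a = -10 m/s².
v = v₀ + at → t = (0 − 88.0) / -10 = 8.80 s
v² = v₀² + 2aΔx → Δx = (0² − 88.0²)/(2·-10) = 387 m
Maximum height = 242 + 387 = 629 m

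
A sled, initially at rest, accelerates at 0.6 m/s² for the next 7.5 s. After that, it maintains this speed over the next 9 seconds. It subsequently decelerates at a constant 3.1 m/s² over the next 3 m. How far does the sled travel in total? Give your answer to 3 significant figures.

60.4 m

Phase 1 (accelerating): v₀ = 0 m/s, a = 0.6 m/s².
v = v₀ + at = 0 + (0.6)(7.5) = 4.50 m/s
Δx = v₀t + ½at² = 0·7.5 + 0.5·0.6·7.5² = 16.9 m

Phase 2 (constant speed): v₀ = 4.50 m/s, a = 0 m/s².
v = v₀ + at = 4.50 + (0)(9) = 4.50 m/s
Δx = v₀t + ½at² = 4.50·9 + 0.5·0·9² = 40.5 m

Phase 3 (decelerating): v₀ = 4.50 m/s, a = -3.1 m/s².
v² = v₀² + 2aΔx = 4.50² + 2·-3.1·3 = 1.65 → v = 1.28 m/s
t = (v − v₀)/a = (1.28 − 4.50)/-3.1 = 1.04 s
Total distance = 16.9 + 40.5 + 3.00 = 60.4 m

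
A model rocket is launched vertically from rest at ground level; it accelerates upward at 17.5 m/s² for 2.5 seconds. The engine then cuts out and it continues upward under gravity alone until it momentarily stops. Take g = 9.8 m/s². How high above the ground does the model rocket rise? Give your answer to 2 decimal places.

Phase 1 (powered ascent): v₀ = 0 m/s, a = 17.5 m/s².
v = v₀ + at = 0 + (17.5)(2.5) = 43.8 m/s
Δx = v₀t + ½at² = 0·2.5 + 0.5·17.5·2.5² = 54.7 m

Phase 2 (coasting upward): v₀ = 43.8 m/s, a = -9.8 m/s².
v = v₀ + at → t = (0 − 43.8) / -9.8 = 4.46 s
v² = v₀² + 2aΔx → Δx = (0² − 43.8²)/(2·-9.8) = 97.7 m
Maximum height = 54.7 + 97.7 = 152 m

152.34 m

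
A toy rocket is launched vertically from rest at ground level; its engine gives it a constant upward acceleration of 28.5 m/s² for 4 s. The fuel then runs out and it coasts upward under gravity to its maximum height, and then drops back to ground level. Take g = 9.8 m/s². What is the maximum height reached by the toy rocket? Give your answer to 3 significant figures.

891 m

Phase 1 (powered ascent): v₀ = 0 m/s, a = 28.5 m/s².
v = v₀ + at = 0 + (28.5)(4) = 114 m/s
Δx = v₀t + ½at² = 0·4 + 0.5·28.5·4² = 228 m

Phase 2 (coasting upward): v₀ = 114 m/s, a = -9.8 m/s².
v = v₀ + at → t = (0 − 114) / -9.8 = 11.6 s
v² = v₀² + 2aΔx → Δx = (0² − 114²)/(2·-9.8) = 663 m
Maximum height = 228 + 663 = 891 m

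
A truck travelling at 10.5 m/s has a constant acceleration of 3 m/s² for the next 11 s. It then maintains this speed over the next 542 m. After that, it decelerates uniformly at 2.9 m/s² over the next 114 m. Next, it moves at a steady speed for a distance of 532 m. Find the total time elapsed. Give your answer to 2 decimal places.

Phase 1 (accelerating): v₀ = 10.5 m/s, a = 3 m/s².
v = v₀ + at = 10.5 + (3)(11) = 43.5 m/s
Δx = v₀t + ½at² = 10.5·11 + 0.5·3·11² = 297 m

Phase 2 (constant speed): v₀ = 43.5 m/s, a = 0 m/s².
Constant speed: t = d/v = 542/43.5 = 12.5 s

Phase 3 (decelerating): v₀ = 43.5 m/s, a = -2.9 m/s².
v² = v₀² + 2aΔx = 43.5² + 2·-2.9·114 = 1230 → v = 35.1 m/s
t = (v − v₀)/a = (35.1 − 43.5)/-2.9 = 2.90 s

Phase 4 (constant speed): v₀ = 35.1 m/s, a = 0 m/s².
Constant speed: t = d/v = 532/35.1 = 15.2 s
Total time = 11.0 + 12.5 + 2.90 + 15.2 = 41.5 s

41.52 s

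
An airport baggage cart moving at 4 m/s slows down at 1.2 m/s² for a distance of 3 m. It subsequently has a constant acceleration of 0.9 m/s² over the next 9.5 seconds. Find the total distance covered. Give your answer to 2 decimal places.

Phase 1 (decelerating): v₀ = 4.00 m/s, a = -1.2 m/s².
v² = v₀² + 2aΔx = 4.00² + 2·-1.2·3 = 8.80 → v = 2.97 m/s
t = (v − v₀)/a = (2.97 − 4.00)/-1.2 = 0.861 s

Phase 2 (accelerating): v₀ = 2.97 m/s, a = 0.9 m/s².
v = v₀ + at = 2.97 + (0.9)(9.5) = 11.5 m/s
Δx = v₀t + ½at² = 2.97·9.5 + 0.5·0.9·9.5² = 68.8 m
Total distance = 3.00 + 68.8 = 71.8 m

71.79 m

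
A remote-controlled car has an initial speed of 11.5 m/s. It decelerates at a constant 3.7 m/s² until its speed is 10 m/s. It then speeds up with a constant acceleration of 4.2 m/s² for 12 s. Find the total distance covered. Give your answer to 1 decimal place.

426.8 m

Phase 1 (decelerating): v₀ = 11.5 m/s, a = -3.7 m/s².
v = v₀ + at → t = (10 − 11.5) / -3.7 = 0.405 s
v² = v₀² + 2aΔx → Δx = (10² − 11.5²)/(2·-3.7) = 4.36 m

Phase 2 (accelerating): v₀ = 10.0 m/s, a = 4.2 m/s².
v = v₀ + at = 10.0 + (4.2)(12) = 60.4 m/s
Δx = v₀t + ½at² = 10.0·12 + 0.5·4.2·12² = 422 m
Total distance = 4.36 + 422 = 427 m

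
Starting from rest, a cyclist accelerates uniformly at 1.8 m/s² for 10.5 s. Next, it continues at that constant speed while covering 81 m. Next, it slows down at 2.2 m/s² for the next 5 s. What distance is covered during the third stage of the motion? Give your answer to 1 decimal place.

67.0 m

Phase 1 (accelerating): v₀ = 0 m/s, a = 1.8 m/s².
v = v₀ + at = 0 + (1.8)(10.5) = 18.9 m/s
Δx = v₀t + ½at² = 0·10.5 + 0.5·1.8·10.5² = 99.2 m

Phase 2 (constant speed): v₀ = 18.9 m/s, a = 0 m/s².
Constant speed: t = d/v = 81/18.9 = 4.29 s

Phase 3 (decelerating): v₀ = 18.9 m/s, a = -2.2 m/s².
v = v₀ + at = 18.9 + (-2.2)(5) = 7.90 m/s
Δx = v₀t + ½at² = 18.9·5 + 0.5·-2.2·5² = 67.0 m
Distance in phase 3 = 67.0 m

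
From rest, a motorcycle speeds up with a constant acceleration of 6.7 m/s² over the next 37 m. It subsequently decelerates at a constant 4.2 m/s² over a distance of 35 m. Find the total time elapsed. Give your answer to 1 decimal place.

5.2 s

Phase 1 (accelerating): v₀ = 0 m/s, a = 6.7 m/s².
v² = v₀² + 2aΔx = 0² + 2·6.7·37 = 496 → v = 22.3 m/s
t = (v − v₀)/a = (22.3 − 0)/6.7 = 3.32 s

Phase 2 (decelerating): v₀ = 22.3 m/s, a = -4.2 m/s².
v² = v₀² + 2aΔx = 22.3² + 2·-4.2·35 = 202 → v = 14.2 m/s
t = (v − v₀)/a = (14.2 − 22.3)/-4.2 = 1.92 s
Total time = 3.32 + 1.92 = 5.24 s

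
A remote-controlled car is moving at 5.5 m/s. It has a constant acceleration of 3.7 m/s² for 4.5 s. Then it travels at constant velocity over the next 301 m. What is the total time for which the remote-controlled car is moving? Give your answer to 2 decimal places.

18.09 s

Phase 1 (accelerating): v₀ = 5.50 m/s, a = 3.7 m/s².
v = v₀ + at = 5.50 + (3.7)(4.5) = 22.2 m/s
Δx = v₀t + ½at² = 5.50·4.5 + 0.5·3.7·4.5² = 62.2 m

Phase 2 (constant speed): v₀ = 22.2 m/s, a = 0 m/s².
Constant speed: t = d/v = 301/22.2 = 13.6 s
Total time = 4.50 + 13.6 = 18.1 s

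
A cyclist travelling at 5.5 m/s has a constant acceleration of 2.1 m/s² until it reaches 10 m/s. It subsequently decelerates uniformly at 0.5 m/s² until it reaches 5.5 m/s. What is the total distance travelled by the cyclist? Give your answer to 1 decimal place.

86.4 m

Phase 1 (accelerating): v₀ = 5.50 m/s, a = 2.1 m/s².
v = v₀ + at → t = (10 − 5.50) / 2.1 = 2.14 s
v² = v₀² + 2aΔx → Δx = (10² − 5.50²)/(2·2.1) = 16.6 m

Phase 2 (decelerating): v₀ = 10.0 m/s, a = -0.5 m/s².
v = v₀ + at → t = (5.5 − 10.0) / -0.5 = 9.00 s
v² = v₀² + 2aΔx → Δx = (5.5² − 10.0²)/(2·-0.5) = 69.8 m
Total distance = 16.6 + 69.8 = 86.4 m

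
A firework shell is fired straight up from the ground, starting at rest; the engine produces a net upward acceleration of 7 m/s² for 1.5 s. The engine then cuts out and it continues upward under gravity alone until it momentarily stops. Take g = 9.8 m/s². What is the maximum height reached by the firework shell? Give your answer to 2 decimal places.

Phase 1 (powered ascent): v₀ = 0 m/s, a = 7 m/s².
v = v₀ + at = 0 + (7)(1.5) = 10.5 m/s
Δx = v₀t + ½at² = 0·1.5 + 0.5·7·1.5² = 7.88 m

Phase 2 (coasting upward): v₀ = 10.5 m/s, a = -9.8 m/s².
v = v₀ + at → t = (0 − 10.5) / -9.8 = 1.07 s
v² = v₀² + 2aΔx → Δx = (0² − 10.5²)/(2·-9.8) = 5.62 m
Maximum height = 7.88 + 5.62 = 13.5 m

13.50 m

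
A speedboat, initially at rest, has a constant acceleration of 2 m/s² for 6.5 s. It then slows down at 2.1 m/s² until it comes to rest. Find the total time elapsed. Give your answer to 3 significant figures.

Phase 1 (accelerating): v₀ = 0 m/s, a = 2 m/s².
v = v₀ + at = 0 + (2)(6.5) = 13.0 m/s
Δx = v₀t + ½at² = 0·6.5 + 0.5·2·6.5² = 42.2 m

Phase 2 (decelerating): v₀ = 13.0 m/s, a = -2.1 m/s².
v = v₀ + at → t = (0 − 13.0) / -2.1 = 6.19 s
v² = v₀² + 2aΔx → Δx = (0² − 13.0²)/(2·-2.1) = 40.2 m
Total time = 6.50 + 6.19 = 12.7 s

12.7 s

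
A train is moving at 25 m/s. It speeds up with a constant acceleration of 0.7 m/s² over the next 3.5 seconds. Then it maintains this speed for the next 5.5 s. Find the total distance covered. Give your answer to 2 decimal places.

Phase 1 (accelerating): v₀ = 25.0 m/s, a = 0.7 m/s².
v = v₀ + at = 25.0 + (0.7)(3.5) = 27.4 m/s
Δx = v₀t + ½at² = 25.0·3.5 + 0.5·0.7·3.5² = 91.8 m

Phase 2 (constant speed): v₀ = 27.4 m/s, a = 0 m/s².
v = v₀ + at = 27.4 + (0)(5.5) = 27.4 m/s
Δx = v₀t + ½at² = 27.4·5.5 + 0.5·0·5.5² = 151 m
Total distance = 91.8 + 151 = 243 m

242.76 m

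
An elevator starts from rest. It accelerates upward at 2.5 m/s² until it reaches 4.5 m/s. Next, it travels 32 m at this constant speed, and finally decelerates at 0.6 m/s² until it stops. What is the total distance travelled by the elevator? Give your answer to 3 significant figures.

52.9 m

Phase 1 (accelerating): v₀ = 0 m/s, a = 2.5 m/s².
v = v₀ + at → t = (4.5 − 0) / 2.5 = 1.80 s
v² = v₀² + 2aΔx → Δx = (4.5² − 0²)/(2·2.5) = 4.05 m

Phase 2 (constant speed): v₀ = 4.50 m/s, a = 0 m/s².
Constant speed: t = d/v = 32/4.50 = 7.11 s

Phase 3 (decelerating): v₀ = 4.50 m/s, a = -0.6 m/s².
v = v₀ + at → t = (0 − 4.50) / -0.6 = 7.50 s
v² = v₀² + 2aΔx → Δx = (0² − 4.50²)/(2·-0.6) = 16.9 m
Total distance = 4.05 + 32.0 + 16.9 = 52.9 m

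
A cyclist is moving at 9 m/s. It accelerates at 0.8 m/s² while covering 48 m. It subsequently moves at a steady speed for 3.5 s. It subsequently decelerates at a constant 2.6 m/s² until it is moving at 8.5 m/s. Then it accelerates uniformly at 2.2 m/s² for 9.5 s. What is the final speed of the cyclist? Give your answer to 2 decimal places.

29.40 m/s

Phase 1 (accelerating): v₀ = 9.00 m/s, a = 0.8 m/s².
v² = v₀² + 2aΔx = 9.00² + 2·0.8·48 = 158 → v = 12.6 m/s
t = (v − v₀)/a = (12.6 − 9.00)/0.8 = 4.45 s

Phase 2 (constant speed): v₀ = 12.6 m/s, a = 0 m/s².
v = v₀ + at = 12.6 + (0)(3.5) = 12.6 m/s
Δx = v₀t + ½at² = 12.6·3.5 + 0.5·0·3.5² = 44.0 m

Phase 3 (decelerating): v₀ = 12.6 m/s, a = -2.6 m/s².
v = v₀ + at → t = (8.5 − 12.6) / -2.6 = 1.56 s
v² = v₀² + 2aΔx → Δx = (8.5² − 12.6²)/(2·-2.6) = 16.5 m

Phase 4 (accelerating): v₀ = 8.50 m/s, a = 2.2 m/s².
v = v₀ + at = 8.50 + (2.2)(9.5) = 29.4 m/s
Δx = v₀t + ½at² = 8.50·9.5 + 0.5·2.2·9.5² = 180 m
Final speed = 29.4 m/s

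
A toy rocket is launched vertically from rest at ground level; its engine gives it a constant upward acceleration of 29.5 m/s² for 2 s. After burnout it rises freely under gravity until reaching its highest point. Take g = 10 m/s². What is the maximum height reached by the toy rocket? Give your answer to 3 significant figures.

Phase 1 (powered ascent): v₀ = 0 m/s, a = 29.5 m/s².
v = v₀ + at = 0 + (29.5)(2) = 59.0 m/s
Δx = v₀t + ½at² = 0·2 + 0.5·29.5·2² = 59.0 m

Phase 2 (coasting upward): v₀ = 59.0 m/s, a = -10 m/s².
v = v₀ + at → t = (0 − 59.0) / -10 = 5.90 s
v² = v₀² + 2aΔx → Δx = (0² − 59.0²)/(2·-10) = 174 m
Maximum height = 59.0 + 174 = 233 m

233 m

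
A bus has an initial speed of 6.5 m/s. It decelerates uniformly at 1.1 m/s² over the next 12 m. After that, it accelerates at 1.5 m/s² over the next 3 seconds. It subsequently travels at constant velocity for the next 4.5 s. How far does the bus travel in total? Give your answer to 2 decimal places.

68.86 m

Phase 1 (decelerating): v₀ = 6.50 m/s, a = -1.1 m/s².
v² = v₀² + 2aΔx = 6.50² + 2·-1.1·12 = 15.8 → v = 3.98 m/s
t = (v − v₀)/a = (3.98 − 6.50)/-1.1 = 2.29 s

Phase 2 (accelerating): v₀ = 3.98 m/s, a = 1.5 m/s².
v = v₀ + at = 3.98 + (1.5)(3) = 8.48 m/s
Δx = v₀t + ½at² = 3.98·3 + 0.5·1.5·3² = 18.7 m

Phase 3 (constant speed): v₀ = 8.48 m/s, a = 0 m/s².
v = v₀ + at = 8.48 + (0)(4.5) = 8.48 m/s
Δx = v₀t + ½at² = 8.48·4.5 + 0.5·0·4.5² = 38.2 m
Total distance = 12.0 + 18.7 + 38.2 = 68.9 m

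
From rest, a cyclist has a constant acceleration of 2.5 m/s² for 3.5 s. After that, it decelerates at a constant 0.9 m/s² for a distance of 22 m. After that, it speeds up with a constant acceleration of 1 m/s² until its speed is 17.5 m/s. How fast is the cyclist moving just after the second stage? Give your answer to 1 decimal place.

6.1 m/s

Phase 1 (accelerating): v₀ = 0 m/s, a = 2.5 m/s².
v = v₀ + at = 0 + (2.5)(3.5) = 8.75 m/s
Δx = v₀t + ½at² = 0·3.5 + 0.5·2.5·3.5² = 15.3 m

Phase 2 (decelerating): v₀ = 8.75 m/s, a = -0.9 m/s².
v² = v₀² + 2aΔx = 8.75² + 2·-0.9·22 = 37.0 → v = 6.08 m/s
t = (v − v₀)/a = (6.08 − 8.75)/-0.9 = 2.97 s
Speed at end of phase 2 = 6.08 m/s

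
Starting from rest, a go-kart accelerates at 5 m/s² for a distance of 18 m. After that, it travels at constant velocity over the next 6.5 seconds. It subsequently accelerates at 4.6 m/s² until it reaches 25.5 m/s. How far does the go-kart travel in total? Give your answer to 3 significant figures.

Phase 1 (accelerating): v₀ = 0 m/s, a = 5 m/s².
v² = v₀² + 2aΔx = 0² + 2·5·18 = 180 → v = 13.4 m/s
t = (v − v₀)/a = (13.4 − 0)/5 = 2.68 s

Phase 2 (constant speed): v₀ = 13.4 m/s, a = 0 m/s².
v = v₀ + at = 13.4 + (0)(6.5) = 13.4 m/s
Δx = v₀t + ½at² = 13.4·6.5 + 0.5·0·6.5² = 87.2 m

Phase 3 (accelerating): v₀ = 13.4 m/s, a = 4.6 m/s².
v = v₀ + at → t = (25.5 − 13.4) / 4.6 = 2.63 s
v² = v₀² + 2aΔx → Δx = (25.5² − 13.4²)/(2·4.6) = 51.1 m
Total distance = 18.0 + 87.2 + 51.1 = 156 m

156 m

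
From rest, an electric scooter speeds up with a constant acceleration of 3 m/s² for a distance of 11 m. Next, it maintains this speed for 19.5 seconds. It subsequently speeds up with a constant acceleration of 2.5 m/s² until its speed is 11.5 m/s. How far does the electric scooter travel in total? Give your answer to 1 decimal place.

182.7 m

Phase 1 (accelerating): v₀ = 0 m/s, a = 3 m/s².
v² = v₀² + 2aΔx = 0² + 2·3·11 = 66.0 → v = 8.12 m/s
t = (v − v₀)/a = (8.12 − 0)/3 = 2.71 s

Phase 2 (constant speed): v₀ = 8.12 m/s, a = 0 m/s².
v = v₀ + at = 8.12 + (0)(19.5) = 8.12 m/s
Δx = v₀t + ½at² = 8.12·19.5 + 0.5·0·19.5² = 158 m

Phase 3 (accelerating): v₀ = 8.12 m/s, a = 2.5 m/s².
v = v₀ + at → t = (11.5 − 8.12) / 2.5 = 1.35 s
v² = v₀² + 2aΔx → Δx = (11.5² − 8.12²)/(2·2.5) = 13.2 m
Total distance = 11.0 + 158 + 13.2 = 183 m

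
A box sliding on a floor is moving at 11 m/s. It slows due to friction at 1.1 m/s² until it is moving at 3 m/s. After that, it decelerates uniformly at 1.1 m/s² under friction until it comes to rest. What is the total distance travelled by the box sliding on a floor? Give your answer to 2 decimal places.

55.00 m

Phase 1 (decelerating): v₀ = 11.0 m/s, a = -1.1 m/s².
v = v₀ + at → t = (3 − 11.0) / -1.1 = 7.27 s
v² = v₀² + 2aΔx → Δx = (3² − 11.0²)/(2·-1.1) = 50.9 m

Phase 2 (decelerating): v₀ = 3.00 m/s, a = -1.1 m/s².
v = v₀ + at → t = (0 − 3.00) / -1.1 = 2.73 s
v² = v₀² + 2aΔx → Δx = (0² − 3.00²)/(2·-1.1) = 4.09 m
Total distance = 50.9 + 4.09 = 55.0 m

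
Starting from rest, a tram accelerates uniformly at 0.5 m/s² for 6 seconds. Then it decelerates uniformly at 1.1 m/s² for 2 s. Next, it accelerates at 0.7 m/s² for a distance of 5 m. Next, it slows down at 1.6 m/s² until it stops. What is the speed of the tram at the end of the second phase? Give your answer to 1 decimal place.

0.8 m/s

Phase 1 (accelerating): v₀ = 0 m/s, a = 0.5 m/s².
v = v₀ + at = 0 + (0.5)(6) = 3.00 m/s
Δx = v₀t + ½at² = 0·6 + 0.5·0.5·6² = 9.00 m

Phase 2 (decelerating): v₀ = 3.00 m/s, a = -1.1 m/s².
v = v₀ + at = 3.00 + (-1.1)(2) = 0.800 m/s
Δx = v₀t + ½at² = 3.00·2 + 0.5·-1.1·2² = 3.80 m
Speed at end of phase 2 = 0.800 m/s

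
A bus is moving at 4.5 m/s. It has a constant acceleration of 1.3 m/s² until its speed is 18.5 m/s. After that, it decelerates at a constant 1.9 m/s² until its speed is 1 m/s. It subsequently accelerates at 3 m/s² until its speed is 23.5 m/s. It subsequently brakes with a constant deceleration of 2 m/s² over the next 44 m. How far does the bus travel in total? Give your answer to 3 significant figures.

Phase 1 (accelerating): v₀ = 4.50 m/s, a = 1.3 m/s².
v = v₀ + at → t = (18.5 − 4.50) / 1.3 = 10.8 s
v² = v₀² + 2aΔx → Δx = (18.5² − 4.50²)/(2·1.3) = 124 m

Phase 2 (decelerating): v₀ = 18.5 m/s, a = -1.9 m/s².
v = v₀ + at → t = (1 − 18.5) / -1.9 = 9.21 s
v² = v₀² + 2aΔx → Δx = (1² − 18.5²)/(2·-1.9) = 89.8 m

Phase 3 (accelerating): v₀ = 1.00 m/s, a = 3 m/s².
v = v₀ + at → t = (23.5 − 1.00) / 3 = 7.50 s
v² = v₀² + 2aΔx → Δx = (23.5² − 1.00²)/(2·3) = 91.9 m

Phase 4 (decelerating): v₀ = 23.5 m/s, a = -2 m/s².
v² = v₀² + 2aΔx = 23.5² + 2·-2·44 = 376 → v = 19.4 m/s
t = (v − v₀)/a = (19.4 − 23.5)/-2 = 2.05 s
Total distance = 124 + 89.8 + 91.9 + 44.0 = 350 m

350 m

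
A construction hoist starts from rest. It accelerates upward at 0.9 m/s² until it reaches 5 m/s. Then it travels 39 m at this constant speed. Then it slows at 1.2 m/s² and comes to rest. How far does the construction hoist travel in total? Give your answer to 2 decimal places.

63.31 m

Phase 1 (accelerating): v₀ = 0 m/s, a = 0.9 m/s².
v = v₀ + at → t = (5 − 0) / 0.9 = 5.56 s
v² = v₀² + 2aΔx → Δx = (5² − 0²)/(2·0.9) = 13.9 m

Phase 2 (constant speed): v₀ = 5.00 m/s, a = 0 m/s².
Constant speed: t = d/v = 39/5.00 = 7.80 s

Phase 3 (decelerating): v₀ = 5.00 m/s, a = -1.2 m/s².
v = v₀ + at → t = (0 − 5.00) / -1.2 = 4.17 s
v² = v₀² + 2aΔx → Δx = (0² − 5.00²)/(2·-1.2) = 10.4 m
Total distance = 13.9 + 39.0 + 10.4 = 63.3 m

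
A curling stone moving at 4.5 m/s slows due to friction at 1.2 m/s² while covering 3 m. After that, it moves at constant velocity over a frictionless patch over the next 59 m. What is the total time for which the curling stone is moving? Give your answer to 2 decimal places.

Phase 1 (decelerating): v₀ = 4.50 m/s, a = -1.2 m/s².
v² = v₀² + 2aΔx = 4.50² + 2·-1.2·3 = 13.1 → v = 3.61 m/s
t = (v − v₀)/a = (3.61 − 4.50)/-1.2 = 0.740 s

Phase 2 (constant speed): v₀ = 3.61 m/s, a = 0 m/s².
Constant speed: t = d/v = 59/3.61 = 16.3 s
Total time = 0.740 + 16.3 = 17.1 s

17.07 s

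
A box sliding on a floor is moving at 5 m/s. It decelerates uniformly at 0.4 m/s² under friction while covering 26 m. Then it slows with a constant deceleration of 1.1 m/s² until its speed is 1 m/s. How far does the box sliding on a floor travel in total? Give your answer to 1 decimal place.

Phase 1 (decelerating): v₀ = 5.00 m/s, a = -0.4 m/s².
v² = v₀² + 2aΔx = 5.00² + 2·-0.4·26 = 4.20 → v = 2.05 m/s
t = (v − v₀)/a = (2.05 − 5.00)/-0.4 = 7.38 s

Phase 2 (decelerating): v₀ = 2.05 m/s, a = -1.1 m/s².
v = v₀ + at → t = (1 − 2.05) / -1.1 = 0.954 s
v² = v₀² + 2aΔx → Δx = (1² − 2.05²)/(2·-1.1) = 1.45 m
Total distance = 26.0 + 1.45 = 27.5 m

27.5 m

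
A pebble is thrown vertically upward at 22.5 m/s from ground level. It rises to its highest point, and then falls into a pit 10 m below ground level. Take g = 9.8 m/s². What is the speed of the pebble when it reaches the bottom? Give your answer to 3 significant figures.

Phase 1 (rising): v₀ = 22.5 m/s, a = -9.8 m/s².
v = v₀ + at → t = (0 − 22.5) / -9.8 = 2.30 s
v² = v₀² + 2aΔx → Δx = (0² − 22.5²)/(2·-9.8) = 25.8 m

Phase 2 (falling): v₀ = 0 m/s, a = -9.8 m/s².
Falls 35.8 m from rest: t = √(2·35.8/9.8) = 2.70 s; v = g·t = 26.5 m/s.
Final speed = 26.5 m/s

26.5 m/s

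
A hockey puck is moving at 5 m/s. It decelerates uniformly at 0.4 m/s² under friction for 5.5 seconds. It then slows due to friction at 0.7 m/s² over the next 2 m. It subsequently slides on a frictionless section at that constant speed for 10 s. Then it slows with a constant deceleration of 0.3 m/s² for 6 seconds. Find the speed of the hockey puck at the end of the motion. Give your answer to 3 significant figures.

0.445 m/s

Phase 1 (decelerating): v₀ = 5.00 m/s, a = -0.4 m/s².
v = v₀ + at = 5.00 + (-0.4)(5.5) = 2.80 m/s
Δx = v₀t + ½at² = 5.00·5.5 + 0.5·-0.4·5.5² = 21.4 m

Phase 2 (decelerating): v₀ = 2.80 m/s, a = -0.7 m/s².
v² = v₀² + 2aΔx = 2.80² + 2·-0.7·2 = 5.04 → v = 2.24 m/s
t = (v − v₀)/a = (2.24 − 2.80)/-0.7 = 0.793 s

Phase 3 (constant speed): v₀ = 2.24 m/s, a = 0 m/s².
v = v₀ + at = 2.24 + (0)(10) = 2.24 m/s
Δx = v₀t + ½at² = 2.24·10 + 0.5·0·10² = 22.4 m

Phase 4 (decelerating): v₀ = 2.24 m/s, a = -0.3 m/s².
v = v₀ + at = 2.24 + (-0.3)(6) = 0.445 m/s
Δx = v₀t + ½at² = 2.24·6 + 0.5·-0.3·6² = 8.07 m
Final speed = 0.445 m/s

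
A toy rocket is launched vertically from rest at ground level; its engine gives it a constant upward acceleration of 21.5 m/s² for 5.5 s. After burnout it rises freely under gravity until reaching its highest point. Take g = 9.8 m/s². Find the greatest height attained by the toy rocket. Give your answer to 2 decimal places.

1038.61 m

Phase 1 (powered ascent): v₀ = 0 m/s, a = 21.5 m/s².
v = v₀ + at = 0 + (21.5)(5.5) = 118 m/s
Δx = v₀t + ½at² = 0·5.5 + 0.5·21.5·5.5² = 325 m

Phase 2 (coasting upward): v₀ = 118 m/s, a = -9.8 m/s².
v = v₀ + at → t = (0 − 118) / -9.8 = 12.1 s
v² = v₀² + 2aΔx → Δx = (0² − 118²)/(2·-9.8) = 713 m
Maximum height = 325 + 713 = 1040 m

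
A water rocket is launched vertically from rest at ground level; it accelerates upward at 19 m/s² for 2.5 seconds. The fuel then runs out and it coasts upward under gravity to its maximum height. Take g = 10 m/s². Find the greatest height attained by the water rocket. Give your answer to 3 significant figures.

172 m

Phase 1 (powered ascent): v₀ = 0 m/s, a = 19 m/s².
v = v₀ + at = 0 + (19)(2.5) = 47.5 m/s
Δx = v₀t + ½at² = 0·2.5 + 0.5·19·2.5² = 59.4 m

Phase 2 (coasting upward): v₀ = 47.5 m/s, a = -10 m/s².
v = v₀ + at → t = (0 − 47.5) / -10 = 4.75 s
v² = v₀² + 2aΔx → Δx = (0² − 47.5²)/(2·-10) = 113 m
Maximum height = 59.4 + 113 = 172 m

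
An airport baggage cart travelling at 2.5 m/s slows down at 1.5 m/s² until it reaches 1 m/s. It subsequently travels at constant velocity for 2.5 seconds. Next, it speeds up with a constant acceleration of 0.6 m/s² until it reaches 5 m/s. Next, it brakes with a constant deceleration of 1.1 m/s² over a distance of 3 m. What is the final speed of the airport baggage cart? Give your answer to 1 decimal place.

4.3 m/s

Phase 1 (decelerating): v₀ = 2.50 m/s, a = -1.5 m/s².
v = v₀ + at → t = (1 − 2.50) / -1.5 = 1.00 s
v² = v₀² + 2aΔx → Δx = (1² − 2.50²)/(2·-1.5) = 1.75 m

Phase 2 (constant speed): v₀ = 1.00 m/s, a = 0 m/s².
v = v₀ + at = 1.00 + (0)(2.5) = 1.00 m/s
Δx = v₀t + ½at² = 1.00·2.5 + 0.5·0·2.5² = 2.50 m

Phase 3 (accelerating): v₀ = 1.00 m/s, a = 0.6 m/s².
v = v₀ + at → t = (5 − 1.00) / 0.6 = 6.67 s
v² = v₀² + 2aΔx → Δx = (5² − 1.00²)/(2·0.6) = 20.0 m

Phase 4 (decelerating): v₀ = 5.00 m/s, a = -1.1 m/s².
v² = v₀² + 2aΔx = 5.00² + 2·-1.1·3 = 18.4 → v = 4.29 m/s
t = (v − v₀)/a = (4.29 − 5.00)/-1.1 = 0.646 s
Final speed = 4.29 m/s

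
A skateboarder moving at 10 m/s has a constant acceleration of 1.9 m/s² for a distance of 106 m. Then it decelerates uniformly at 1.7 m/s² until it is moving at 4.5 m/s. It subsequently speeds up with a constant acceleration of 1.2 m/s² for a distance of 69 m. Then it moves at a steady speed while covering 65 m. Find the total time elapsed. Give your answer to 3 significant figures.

29.5 s

Phase 1 (accelerating): v₀ = 10.0 m/s, a = 1.9 m/s².
v² = v₀² + 2aΔx = 10.0² + 2·1.9·106 = 503 → v = 22.4 m/s
t = (v − v₀)/a = (22.4 − 10.0)/1.9 = 6.54 s

Phase 2 (decelerating): v₀ = 22.4 m/s, a = -1.7 m/s².
v = v₀ + at → t = (4.5 − 22.4) / -1.7 = 10.5 s
v² = v₀² + 2aΔx → Δx = (4.5² − 22.4²)/(2·-1.7) = 142 m

Phase 3 (accelerating): v₀ = 4.50 m/s, a = 1.2 m/s².
v² = v₀² + 2aΔx = 4.50² + 2·1.2·69 = 186 → v = 13.6 m/s
t = (v − v₀)/a = (13.6 − 4.50)/1.2 = 7.61 s

Phase 4 (constant speed): v₀ = 13.6 m/s, a = 0 m/s².
Constant speed: t = d/v = 65/13.6 = 4.77 s
Total time = 6.54 + 10.5 + 7.61 + 4.77 = 29.5 s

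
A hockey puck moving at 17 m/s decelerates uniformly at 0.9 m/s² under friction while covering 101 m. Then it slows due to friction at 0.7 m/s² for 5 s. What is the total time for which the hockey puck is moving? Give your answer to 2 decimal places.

12.38 s

Phase 1 (decelerating): v₀ = 17.0 m/s, a = -0.9 m/s².
v² = v₀² + 2aΔx = 17.0² + 2·-0.9·101 = 107 → v = 10.4 m/s
t = (v − v₀)/a = (10.4 − 17.0)/-0.9 = 7.38 s

Phase 2 (decelerating): v₀ = 10.4 m/s, a = -0.7 m/s².
v = v₀ + at = 10.4 + (-0.7)(5) = 6.85 m/s
Δx = v₀t + ½at² = 10.4·5 + 0.5·-0.7·5² = 43.0 m
Total time = 7.38 + 5.00 = 12.4 s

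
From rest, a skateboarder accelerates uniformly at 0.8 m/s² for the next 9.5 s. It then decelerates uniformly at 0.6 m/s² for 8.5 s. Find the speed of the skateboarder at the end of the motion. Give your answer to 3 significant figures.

2.50 m/s

Phase 1 (accelerating): v₀ = 0 m/s, a = 0.8 m/s².
v = v₀ + at = 0 + (0.8)(9.5) = 7.60 m/s
Δx = v₀t + ½at² = 0·9.5 + 0.5·0.8·9.5² = 36.1 m

Phase 2 (decelerating): v₀ = 7.60 m/s, a = -0.6 m/s².
v = v₀ + at = 7.60 + (-0.6)(8.5) = 2.50 m/s
Δx = v₀t + ½at² = 7.60·8.5 + 0.5·-0.6·8.5² = 42.9 m
Final speed = 2.50 m/s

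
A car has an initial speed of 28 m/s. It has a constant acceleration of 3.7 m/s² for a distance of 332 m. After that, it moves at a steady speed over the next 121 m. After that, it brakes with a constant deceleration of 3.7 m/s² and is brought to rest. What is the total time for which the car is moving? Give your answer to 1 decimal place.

Phase 1 (accelerating): v₀ = 28.0 m/s, a = 3.7 m/s².
v² = v₀² + 2aΔx = 28.0² + 2·3.7·332 = 3240 → v = 56.9 m/s
t = (v − v₀)/a = (56.9 − 28.0)/3.7 = 7.82 s

Phase 2 (constant speed): v₀ = 56.9 m/s, a = 0 m/s².
Constant speed: t = d/v = 121/56.9 = 2.13 s

Phase 3 (decelerating): v₀ = 56.9 m/s, a = -3.7 m/s².
v = v₀ + at → t = (0 − 56.9) / -3.7 = 15.4 s
v² = v₀² + 2aΔx → Δx = (0² − 56.9²)/(2·-3.7) = 438 m
Total time = 7.82 + 2.13 + 15.4 = 25.3 s

25.3 s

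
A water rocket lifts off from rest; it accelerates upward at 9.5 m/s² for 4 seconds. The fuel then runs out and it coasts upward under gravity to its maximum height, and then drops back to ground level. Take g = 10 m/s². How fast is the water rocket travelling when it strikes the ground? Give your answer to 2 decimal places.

Phase 1 (powered ascent): v₀ = 0 m/s, a = 9.5 m/s².
v = v₀ + at = 0 + (9.5)(4) = 38.0 m/s
Δx = v₀t + ½at² = 0·4 + 0.5·9.5·4² = 76.0 m

Phase 2 (coasting upward): v₀ = 38.0 m/s, a = -10 m/s².
v = v₀ + at → t = (0 − 38.0) / -10 = 3.80 s
v² = v₀² + 2aΔx → Δx = (0² − 38.0²)/(2·-10) = 72.2 m

Phase 3 (free fall): v₀ = 0 m/s, a = -10 m/s².
Falls 148 m from rest: t = √(2·148/10) = 5.44 s; v = g·t = 54.4 m/s.
Impact speed = 54.4 m/s

54.44 m/s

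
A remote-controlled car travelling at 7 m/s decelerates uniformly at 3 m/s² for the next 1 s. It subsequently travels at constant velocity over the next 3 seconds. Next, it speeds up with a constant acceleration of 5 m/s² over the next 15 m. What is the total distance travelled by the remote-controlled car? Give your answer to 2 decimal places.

Phase 1 (decelerating): v₀ = 7.00 m/s, a = -3 m/s².
v = v₀ + at = 7.00 + (-3)(1) = 4.00 m/s
Δx = v₀t + ½at² = 7.00·1 + 0.5·-3·1² = 5.50 m

Phase 2 (constant speed): v₀ = 4.00 m/s, a = 0 m/s².
v = v₀ + at = 4.00 + (0)(3) = 4.00 m/s
Δx = v₀t + ½at² = 4.00·3 + 0.5·0·3² = 12.0 m

Phase 3 (accelerating): v₀ = 4.00 m/s, a = 5 m/s².
v² = v₀² + 2aΔx = 4.00² + 2·5·15 = 166 → v = 12.9 m/s
t = (v − v₀)/a = (12.9 − 4.00)/5 = 1.78 s
Total distance = 5.50 + 12.0 + 15.0 = 32.5 m

32.50 m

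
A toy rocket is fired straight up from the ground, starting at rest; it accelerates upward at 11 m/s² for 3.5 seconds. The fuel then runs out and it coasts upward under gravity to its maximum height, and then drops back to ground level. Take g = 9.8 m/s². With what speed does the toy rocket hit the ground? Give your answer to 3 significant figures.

Phase 1 (powered ascent): v₀ = 0 m/s, a = 11 m/s².
v = v₀ + at = 0 + (11)(3.5) = 38.5 m/s
Δx = v₀t + ½at² = 0·3.5 + 0.5·11·3.5² = 67.4 m

Phase 2 (coasting upward): v₀ = 38.5 m/s, a = -9.8 m/s².
v = v₀ + at → t = (0 − 38.5) / -9.8 = 3.93 s
v² = v₀² + 2aΔx → Δx = (0² − 38.5²)/(2·-9.8) = 75.6 m

Phase 3 (free fall): v₀ = 0 m/s, a = -9.8 m/s².
Falls 143 m from rest: t = √(2·143/9.8) = 5.40 s; v = g·t = 52.9 m/s.
Impact speed = 52.9 m/s

52.9 m/s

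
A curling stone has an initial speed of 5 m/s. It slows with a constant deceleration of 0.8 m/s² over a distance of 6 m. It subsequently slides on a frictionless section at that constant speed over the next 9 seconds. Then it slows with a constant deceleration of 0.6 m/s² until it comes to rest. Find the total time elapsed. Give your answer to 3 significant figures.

Phase 1 (decelerating): v₀ = 5.00 m/s, a = -0.8 m/s².
v² = v₀² + 2aΔx = 5.00² + 2·-0.8·6 = 15.4 → v = 3.92 m/s
t = (v − v₀)/a = (3.92 − 5.00)/-0.8 = 1.34 s

Phase 2 (constant speed): v₀ = 3.92 m/s, a = 0 m/s².
v = v₀ + at = 3.92 + (0)(9) = 3.92 m/s
Δx = v₀t + ½at² = 3.92·9 + 0.5·0·9² = 35.3 m

Phase 3 (decelerating): v₀ = 3.92 m/s, a = -0.6 m/s².
v = v₀ + at → t = (0 − 3.92) / -0.6 = 6.54 s
v² = v₀² + 2aΔx → Δx = (0² − 3.92²)/(2·-0.6) = 12.8 m
Total time = 1.34 + 9.00 + 6.54 = 16.9 s

16.9 s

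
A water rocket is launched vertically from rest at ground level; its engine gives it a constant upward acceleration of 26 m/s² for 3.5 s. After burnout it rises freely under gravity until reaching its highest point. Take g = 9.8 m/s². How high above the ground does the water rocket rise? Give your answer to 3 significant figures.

Phase 1 (powered ascent): v₀ = 0 m/s, a = 26 m/s².
v = v₀ + at = 0 + (26)(3.5) = 91.0 m/s
Δx = v₀t + ½at² = 0·3.5 + 0.5·26·3.5² = 159 m

Phase 2 (coasting upward): v₀ = 91.0 m/s, a = -9.8 m/s².
v = v₀ + at → t = (0 − 91.0) / -9.8 = 9.29 s
v² = v₀² + 2aΔx → Δx = (0² − 91.0²)/(2·-9.8) = 422 m
Maximum height = 159 + 422 = 582 m

582 m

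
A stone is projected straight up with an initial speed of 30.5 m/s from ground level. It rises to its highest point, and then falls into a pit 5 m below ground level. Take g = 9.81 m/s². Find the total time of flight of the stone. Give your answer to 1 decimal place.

Phase 1 (rising): v₀ = 30.5 m/s, a = -9.81 m/s².
v = v₀ + at → t = (0 − 30.5) / -9.81 = 3.11 s
v² = v₀² + 2aΔx → Δx = (0² − 30.5²)/(2·-9.81) = 47.4 m

Phase 2 (falling): v₀ = 0 m/s, a = -9.81 m/s².
Falls 52.4 m from rest: t = √(2·52.4/9.81) = 3.27 s; v = g·t = 32.1 m/s.
Total time = 3.11 + 3.27 = 6.38 s

6.4 s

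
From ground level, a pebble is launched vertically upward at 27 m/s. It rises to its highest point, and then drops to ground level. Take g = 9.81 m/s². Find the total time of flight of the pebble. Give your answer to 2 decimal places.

Phase 1 (rising): v₀ = 27.0 m/s, a = -9.81 m/s².
v = v₀ + at → t = (0 − 27.0) / -9.81 = 2.75 s
v² = v₀² + 2aΔx → Δx = (0² − 27.0²)/(2·-9.81) = 37.2 m

Phase 2 (falling): v₀ = 0 m/s, a = -9.81 m/s².
Falls 37.2 m from rest: t = √(2·37.2/9.81) = 2.75 s; v = g·t = 27.0 m/s.
Total time = 2.75 + 2.75 = 5.50 s

5.50 s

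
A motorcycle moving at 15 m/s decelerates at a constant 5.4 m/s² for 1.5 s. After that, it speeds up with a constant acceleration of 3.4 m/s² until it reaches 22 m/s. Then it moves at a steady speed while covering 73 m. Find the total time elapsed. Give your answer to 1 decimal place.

9.3 s

Phase 1 (decelerating): v₀ = 15.0 m/s, a = -5.4 m/s².
v = v₀ + at = 15.0 + (-5.4)(1.5) = 6.90 m/s
Δx = v₀t + ½at² = 15.0·1.5 + 0.5·-5.4·1.5² = 16.4 m

Phase 2 (accelerating): v₀ = 6.90 m/s, a = 3.4 m/s².
v = v₀ + at → t = (22 − 6.90) / 3.4 = 4.44 s
v² = v₀² + 2aΔx → Δx = (22² − 6.90²)/(2·3.4) = 64.2 m

Phase 3 (constant speed): v₀ = 22.0 m/s, a = 0 m/s².
Constant speed: t = d/v = 73/22.0 = 3.32 s
Total time = 1.50 + 4.44 + 3.32 = 9.26 s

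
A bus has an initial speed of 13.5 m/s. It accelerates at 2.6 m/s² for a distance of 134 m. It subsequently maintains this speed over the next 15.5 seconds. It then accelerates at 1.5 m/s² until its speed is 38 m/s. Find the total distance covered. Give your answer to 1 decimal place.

Phase 1 (accelerating): v₀ = 13.5 m/s, a = 2.6 m/s².
v² = v₀² + 2aΔx = 13.5² + 2·2.6·134 = 879 → v = 29.6 m/s
t = (v − v₀)/a = (29.6 − 13.5)/2.6 = 6.21 s

Phase 2 (constant speed): v₀ = 29.6 m/s, a = 0 m/s².
v = v₀ + at = 29.6 + (0)(15.5) = 29.6 m/s
Δx = v₀t + ½at² = 29.6·15.5 + 0.5·0·15.5² = 460 m

Phase 3 (accelerating): v₀ = 29.6 m/s, a = 1.5 m/s².
v = v₀ + at → t = (38 − 29.6) / 1.5 = 5.57 s
v² = v₀² + 2aΔx → Δx = (38² − 29.6²)/(2·1.5) = 188 m
Total distance = 134 + 460 + 188 = 782 m

781.9 m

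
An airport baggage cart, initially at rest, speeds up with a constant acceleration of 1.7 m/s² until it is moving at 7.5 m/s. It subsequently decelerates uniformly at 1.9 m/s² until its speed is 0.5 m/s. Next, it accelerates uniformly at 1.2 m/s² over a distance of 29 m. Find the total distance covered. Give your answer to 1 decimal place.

60.3 m

Phase 1 (accelerating): v₀ = 0 m/s, a = 1.7 m/s².
v = v₀ + at → t = (7.5 − 0) / 1.7 = 4.41 s
v² = v₀² + 2aΔx → Δx = (7.5² − 0²)/(2·1.7) = 16.5 m

Phase 2 (decelerating): v₀ = 7.50 m/s, a = -1.9 m/s².
v = v₀ + at → t = (0.5 − 7.50) / -1.9 = 3.68 s
v² = v₀² + 2aΔx → Δx = (0.5² − 7.50²)/(2·-1.9) = 14.7 m

Phase 3 (accelerating): v₀ = 0.500 m/s, a = 1.2 m/s².
v² = v₀² + 2aΔx = 0.500² + 2·1.2·29 = 69.8 → v = 8.36 m/s
t = (v − v₀)/a = (8.36 − 0.500)/1.2 = 6.55 s
Total distance = 16.5 + 14.7 + 29.0 = 60.3 m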